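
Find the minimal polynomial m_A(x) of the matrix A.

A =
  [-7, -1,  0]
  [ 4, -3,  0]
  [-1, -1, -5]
x^3 + 15*x^2 + 75*x + 125

The characteristic polynomial is χ_A(x) = (x + 5)^3, so the eigenvalues are known. The minimal polynomial is
  m_A(x) = Π_λ (x − λ)^{k_λ}
where k_λ is the size of the *largest* Jordan block for λ (equivalently, the smallest k with (A − λI)^k v = 0 for every generalised eigenvector v of λ).

  λ = -5: largest Jordan block has size 3, contributing (x + 5)^3

So m_A(x) = (x + 5)^3 = x^3 + 15*x^2 + 75*x + 125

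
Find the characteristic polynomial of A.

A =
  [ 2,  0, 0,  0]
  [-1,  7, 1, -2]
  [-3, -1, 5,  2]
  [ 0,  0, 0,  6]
x^4 - 20*x^3 + 144*x^2 - 432*x + 432

Expanding det(x·I − A) (e.g. by cofactor expansion or by noting that A is similar to its Jordan form J, which has the same characteristic polynomial as A) gives
  χ_A(x) = x^4 - 20*x^3 + 144*x^2 - 432*x + 432
which factors as (x - 6)^3*(x - 2). The eigenvalues (with algebraic multiplicities) are λ = 2 with multiplicity 1, λ = 6 with multiplicity 3.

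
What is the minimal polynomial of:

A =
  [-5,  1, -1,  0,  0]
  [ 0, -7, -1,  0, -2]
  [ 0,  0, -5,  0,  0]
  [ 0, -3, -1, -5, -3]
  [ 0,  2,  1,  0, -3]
x^3 + 15*x^2 + 75*x + 125

The characteristic polynomial is χ_A(x) = (x + 5)^5, so the eigenvalues are known. The minimal polynomial is
  m_A(x) = Π_λ (x − λ)^{k_λ}
where k_λ is the size of the *largest* Jordan block for λ (equivalently, the smallest k with (A − λI)^k v = 0 for every generalised eigenvector v of λ).

  λ = -5: largest Jordan block has size 3, contributing (x + 5)^3

So m_A(x) = (x + 5)^3 = x^3 + 15*x^2 + 75*x + 125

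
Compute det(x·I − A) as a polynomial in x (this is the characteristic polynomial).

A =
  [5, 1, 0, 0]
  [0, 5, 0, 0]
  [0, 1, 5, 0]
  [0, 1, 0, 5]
x^4 - 20*x^3 + 150*x^2 - 500*x + 625

Expanding det(x·I − A) (e.g. by cofactor expansion or by noting that A is similar to its Jordan form J, which has the same characteristic polynomial as A) gives
  χ_A(x) = x^4 - 20*x^3 + 150*x^2 - 500*x + 625
which factors as (x - 5)^4. The eigenvalues (with algebraic multiplicities) are λ = 5 with multiplicity 4.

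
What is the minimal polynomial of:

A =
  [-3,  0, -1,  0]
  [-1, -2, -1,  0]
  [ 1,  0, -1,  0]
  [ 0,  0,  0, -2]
x^2 + 4*x + 4

The characteristic polynomial is χ_A(x) = (x + 2)^4, so the eigenvalues are known. The minimal polynomial is
  m_A(x) = Π_λ (x − λ)^{k_λ}
where k_λ is the size of the *largest* Jordan block for λ (equivalently, the smallest k with (A − λI)^k v = 0 for every generalised eigenvector v of λ).

  λ = -2: largest Jordan block has size 2, contributing (x + 2)^2

So m_A(x) = (x + 2)^2 = x^2 + 4*x + 4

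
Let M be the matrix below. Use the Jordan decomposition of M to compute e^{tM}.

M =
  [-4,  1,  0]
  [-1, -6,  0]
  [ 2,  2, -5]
e^{tM} =
  [t*exp(-5*t) + exp(-5*t), t*exp(-5*t), 0]
  [-t*exp(-5*t), -t*exp(-5*t) + exp(-5*t), 0]
  [2*t*exp(-5*t), 2*t*exp(-5*t), exp(-5*t)]

Strategy: write M = P · J · P⁻¹ where J is a Jordan canonical form, so e^{tM} = P · e^{tJ} · P⁻¹, and e^{tJ} can be computed block-by-block.

M has Jordan form
J =
  [-5,  1,  0]
  [ 0, -5,  0]
  [ 0,  0, -5]
(up to reordering of blocks).

Per-block formulas:
  For a 2×2 Jordan block J_2(-5): exp(t · J_2(-5)) = e^(-5t)·(I + t·N), where N is the 2×2 nilpotent shift.
  For a 1×1 block at λ = -5: exp(t · [-5]) = [e^(-5t)].

After assembling e^{tJ} and conjugating by P, we get:

e^{tM} =
  [t*exp(-5*t) + exp(-5*t), t*exp(-5*t), 0]
  [-t*exp(-5*t), -t*exp(-5*t) + exp(-5*t), 0]
  [2*t*exp(-5*t), 2*t*exp(-5*t), exp(-5*t)]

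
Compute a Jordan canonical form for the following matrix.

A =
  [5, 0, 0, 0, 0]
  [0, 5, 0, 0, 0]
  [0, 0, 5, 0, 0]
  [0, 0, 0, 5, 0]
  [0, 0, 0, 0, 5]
J_1(5) ⊕ J_1(5) ⊕ J_1(5) ⊕ J_1(5) ⊕ J_1(5)

The characteristic polynomial is
  det(x·I − A) = x^5 - 25*x^4 + 250*x^3 - 1250*x^2 + 3125*x - 3125 = (x - 5)^5

Eigenvalues and multiplicities (the geometric multiplicity of λ is n − rank(A − λI), which equals the number of Jordan blocks for λ):
  λ = 5: algebraic multiplicity = 5, geometric multiplicity = 5

Determining the block sizes for each eigenvalue:
  λ = 5: gm = am = 5, so every block has size 1 → block sizes [1, 1, 1, 1, 1]

Assembling the blocks gives a Jordan form
J =
  [5, 0, 0, 0, 0]
  [0, 5, 0, 0, 0]
  [0, 0, 5, 0, 0]
  [0, 0, 0, 5, 0]
  [0, 0, 0, 0, 5]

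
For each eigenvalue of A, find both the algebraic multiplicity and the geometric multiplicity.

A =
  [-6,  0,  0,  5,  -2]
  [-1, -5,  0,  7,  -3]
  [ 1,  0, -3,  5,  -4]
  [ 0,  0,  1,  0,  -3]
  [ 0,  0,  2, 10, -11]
λ = -5: alg = 5, geom = 2

Step 1 — factor the characteristic polynomial to read off the algebraic multiplicities:
  χ_A(x) = (x + 5)^5

Step 2 — compute geometric multiplicities via the rank-nullity identity g(λ) = n − rank(A − λI):
  rank(A − (-5)·I) = 3, so dim ker(A − (-5)·I) = n − 3 = 2

Summary:
  λ = -5: algebraic multiplicity = 5, geometric multiplicity = 2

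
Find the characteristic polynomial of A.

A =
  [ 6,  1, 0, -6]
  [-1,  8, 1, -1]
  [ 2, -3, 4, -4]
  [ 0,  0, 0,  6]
x^4 - 24*x^3 + 216*x^2 - 864*x + 1296

Expanding det(x·I − A) (e.g. by cofactor expansion or by noting that A is similar to its Jordan form J, which has the same characteristic polynomial as A) gives
  χ_A(x) = x^4 - 24*x^3 + 216*x^2 - 864*x + 1296
which factors as (x - 6)^4. The eigenvalues (with algebraic multiplicities) are λ = 6 with multiplicity 4.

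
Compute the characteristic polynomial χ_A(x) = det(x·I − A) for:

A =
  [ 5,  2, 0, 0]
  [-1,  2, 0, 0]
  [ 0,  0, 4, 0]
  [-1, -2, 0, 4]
x^4 - 15*x^3 + 84*x^2 - 208*x + 192

Expanding det(x·I − A) (e.g. by cofactor expansion or by noting that A is similar to its Jordan form J, which has the same characteristic polynomial as A) gives
  χ_A(x) = x^4 - 15*x^3 + 84*x^2 - 208*x + 192
which factors as (x - 4)^3*(x - 3). The eigenvalues (with algebraic multiplicities) are λ = 3 with multiplicity 1, λ = 4 with multiplicity 3.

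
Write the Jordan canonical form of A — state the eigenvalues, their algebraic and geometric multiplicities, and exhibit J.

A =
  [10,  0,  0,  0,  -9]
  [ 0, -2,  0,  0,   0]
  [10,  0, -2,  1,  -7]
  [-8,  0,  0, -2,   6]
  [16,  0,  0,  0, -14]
J_2(-2) ⊕ J_2(-2) ⊕ J_1(-2)

The characteristic polynomial is
  det(x·I − A) = x^5 + 10*x^4 + 40*x^3 + 80*x^2 + 80*x + 32 = (x + 2)^5

Eigenvalues and multiplicities (the geometric multiplicity of λ is n − rank(A − λI), which equals the number of Jordan blocks for λ):
  λ = -2: algebraic multiplicity = 5, geometric multiplicity = 3

Determining the block sizes for each eigenvalue:
  λ = -2: with am = 5 and gm = 3, the partition is not yet determined (e.g. several partitions of 5 into 3 parts exist). Let N = A − (-2)·I. Computing rank(N^1) = 2, rank(N^2) = 0; the number of blocks of size ≥ j is rank(N^{j−1}) − rank(N^j), giving [3, 2]. So we have 2 block(s) of size 2, 1 block(s) of size 1 → block sizes [2, 2, 1]

Assembling the blocks gives a Jordan form
J =
  [-2,  1,  0,  0,  0]
  [ 0, -2,  0,  0,  0]
  [ 0,  0, -2,  1,  0]
  [ 0,  0,  0, -2,  0]
  [ 0,  0,  0,  0, -2]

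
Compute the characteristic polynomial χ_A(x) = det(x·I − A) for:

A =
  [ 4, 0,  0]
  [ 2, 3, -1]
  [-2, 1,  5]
x^3 - 12*x^2 + 48*x - 64

Expanding det(x·I − A) (e.g. by cofactor expansion or by noting that A is similar to its Jordan form J, which has the same characteristic polynomial as A) gives
  χ_A(x) = x^3 - 12*x^2 + 48*x - 64
which factors as (x - 4)^3. The eigenvalues (with algebraic multiplicities) are λ = 4 with multiplicity 3.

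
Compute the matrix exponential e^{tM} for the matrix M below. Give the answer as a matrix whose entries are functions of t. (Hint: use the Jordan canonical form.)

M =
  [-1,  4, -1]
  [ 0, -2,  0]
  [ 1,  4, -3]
e^{tM} =
  [t*exp(-2*t) + exp(-2*t), 4*t*exp(-2*t), -t*exp(-2*t)]
  [0, exp(-2*t), 0]
  [t*exp(-2*t), 4*t*exp(-2*t), -t*exp(-2*t) + exp(-2*t)]

Strategy: write M = P · J · P⁻¹ where J is a Jordan canonical form, so e^{tM} = P · e^{tJ} · P⁻¹, and e^{tJ} can be computed block-by-block.

M has Jordan form
J =
  [-2,  1,  0]
  [ 0, -2,  0]
  [ 0,  0, -2]
(up to reordering of blocks).

Per-block formulas:
  For a 1×1 block at λ = -2: exp(t · [-2]) = [e^(-2t)].
  For a 2×2 Jordan block J_2(-2): exp(t · J_2(-2)) = e^(-2t)·(I + t·N), where N is the 2×2 nilpotent shift.

After assembling e^{tJ} and conjugating by P, we get:

e^{tM} =
  [t*exp(-2*t) + exp(-2*t), 4*t*exp(-2*t), -t*exp(-2*t)]
  [0, exp(-2*t), 0]
  [t*exp(-2*t), 4*t*exp(-2*t), -t*exp(-2*t) + exp(-2*t)]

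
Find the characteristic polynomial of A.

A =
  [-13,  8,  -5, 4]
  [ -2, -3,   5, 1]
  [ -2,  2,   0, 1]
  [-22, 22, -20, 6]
x^4 + 10*x^3 + 25*x^2

Expanding det(x·I − A) (e.g. by cofactor expansion or by noting that A is similar to its Jordan form J, which has the same characteristic polynomial as A) gives
  χ_A(x) = x^4 + 10*x^3 + 25*x^2
which factors as x^2*(x + 5)^2. The eigenvalues (with algebraic multiplicities) are λ = -5 with multiplicity 2, λ = 0 with multiplicity 2.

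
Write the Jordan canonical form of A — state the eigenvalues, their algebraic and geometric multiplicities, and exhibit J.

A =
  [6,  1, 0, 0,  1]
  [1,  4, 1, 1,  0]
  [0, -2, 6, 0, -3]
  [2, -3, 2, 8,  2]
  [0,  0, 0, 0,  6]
J_3(6) ⊕ J_2(6)

The characteristic polynomial is
  det(x·I − A) = x^5 - 30*x^4 + 360*x^3 - 2160*x^2 + 6480*x - 7776 = (x - 6)^5

Eigenvalues and multiplicities (the geometric multiplicity of λ is n − rank(A − λI), which equals the number of Jordan blocks for λ):
  λ = 6: algebraic multiplicity = 5, geometric multiplicity = 2

Determining the block sizes for each eigenvalue:
  λ = 6: with am = 5 and gm = 2, the partition is not yet determined (e.g. several partitions of 5 into 2 parts exist). Let N = A − (6)·I. Computing rank(N^1) = 3, rank(N^2) = 1, rank(N^3) = 0; the number of blocks of size ≥ j is rank(N^{j−1}) − rank(N^j), giving [2, 2, 1]. So we have 1 block(s) of size 3, 1 block(s) of size 2 → block sizes [3, 2]

Assembling the blocks gives a Jordan form
J =
  [6, 1, 0, 0, 0]
  [0, 6, 1, 0, 0]
  [0, 0, 6, 0, 0]
  [0, 0, 0, 6, 1]
  [0, 0, 0, 0, 6]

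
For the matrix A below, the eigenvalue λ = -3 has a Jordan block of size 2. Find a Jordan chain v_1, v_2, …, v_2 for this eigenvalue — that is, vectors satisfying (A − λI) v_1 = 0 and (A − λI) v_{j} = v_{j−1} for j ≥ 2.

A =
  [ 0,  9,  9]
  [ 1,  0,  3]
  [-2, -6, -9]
A Jordan chain for λ = -3 of length 2:
v_1 = (3, 1, -2)ᵀ
v_2 = (1, 0, 0)ᵀ

Let N = A − (-3)·I. We want v_2 with N^2 v_2 = 0 but N^1 v_2 ≠ 0; then v_{j-1} := N · v_j for j = 2, …, 2.

Pick v_2 = (1, 0, 0)ᵀ.
Then v_1 = N · v_2 = (3, 1, -2)ᵀ.

Sanity check: (A − (-3)·I) v_1 = (0, 0, 0)ᵀ = 0. ✓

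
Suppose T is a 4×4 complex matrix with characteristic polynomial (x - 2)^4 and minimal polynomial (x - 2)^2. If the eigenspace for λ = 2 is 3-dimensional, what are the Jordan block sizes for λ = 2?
Block sizes for λ = 2: [2, 1, 1]

Step 1 — from the characteristic polynomial, algebraic multiplicity of λ = 2 is 4. From dim ker(T − (2)·I) = 3, there are exactly 3 Jordan blocks for λ = 2.
Step 2 — from the minimal polynomial, the factor (x − 2)^2 tells us the largest block for λ = 2 has size 2.
Step 3 — with total size 4, 3 blocks, and largest block 2, the block sizes (in nonincreasing order) are [2, 1, 1].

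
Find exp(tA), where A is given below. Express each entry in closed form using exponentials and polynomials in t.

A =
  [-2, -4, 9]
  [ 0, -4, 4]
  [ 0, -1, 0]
e^{tA} =
  [exp(-2*t), -t^2*exp(-2*t)/2 - 4*t*exp(-2*t), t^2*exp(-2*t) + 9*t*exp(-2*t)]
  [0, -2*t*exp(-2*t) + exp(-2*t), 4*t*exp(-2*t)]
  [0, -t*exp(-2*t), 2*t*exp(-2*t) + exp(-2*t)]

Strategy: write A = P · J · P⁻¹ where J is a Jordan canonical form, so e^{tA} = P · e^{tJ} · P⁻¹, and e^{tJ} can be computed block-by-block.

A has Jordan form
J =
  [-2,  1,  0]
  [ 0, -2,  1]
  [ 0,  0, -2]
(up to reordering of blocks).

Per-block formulas:
  For a 3×3 Jordan block J_3(-2): exp(t · J_3(-2)) = e^(-2t)·(I + t·N + (t^2/2)·N^2), where N is the 3×3 nilpotent shift.

After assembling e^{tJ} and conjugating by P, we get:

e^{tA} =
  [exp(-2*t), -t^2*exp(-2*t)/2 - 4*t*exp(-2*t), t^2*exp(-2*t) + 9*t*exp(-2*t)]
  [0, -2*t*exp(-2*t) + exp(-2*t), 4*t*exp(-2*t)]
  [0, -t*exp(-2*t), 2*t*exp(-2*t) + exp(-2*t)]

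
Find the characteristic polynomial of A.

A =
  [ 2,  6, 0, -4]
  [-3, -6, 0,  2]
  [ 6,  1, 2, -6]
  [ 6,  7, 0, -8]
x^4 + 10*x^3 + 24*x^2 - 32*x - 128

Expanding det(x·I − A) (e.g. by cofactor expansion or by noting that A is similar to its Jordan form J, which has the same characteristic polynomial as A) gives
  χ_A(x) = x^4 + 10*x^3 + 24*x^2 - 32*x - 128
which factors as (x - 2)*(x + 4)^3. The eigenvalues (with algebraic multiplicities) are λ = -4 with multiplicity 3, λ = 2 with multiplicity 1.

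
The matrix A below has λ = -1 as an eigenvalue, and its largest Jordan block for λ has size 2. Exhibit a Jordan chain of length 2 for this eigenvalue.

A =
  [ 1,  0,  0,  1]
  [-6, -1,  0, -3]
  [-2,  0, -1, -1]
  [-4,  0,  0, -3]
A Jordan chain for λ = -1 of length 2:
v_1 = (2, -6, -2, -4)ᵀ
v_2 = (1, 0, 0, 0)ᵀ

Let N = A − (-1)·I. We want v_2 with N^2 v_2 = 0 but N^1 v_2 ≠ 0; then v_{j-1} := N · v_j for j = 2, …, 2.

Pick v_2 = (1, 0, 0, 0)ᵀ.
Then v_1 = N · v_2 = (2, -6, -2, -4)ᵀ.

Sanity check: (A − (-1)·I) v_1 = (0, 0, 0, 0)ᵀ = 0. ✓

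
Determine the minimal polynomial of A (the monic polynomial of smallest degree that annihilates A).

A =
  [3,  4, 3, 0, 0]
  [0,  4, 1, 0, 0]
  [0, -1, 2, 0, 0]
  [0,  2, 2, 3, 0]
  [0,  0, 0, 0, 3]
x^3 - 9*x^2 + 27*x - 27

The characteristic polynomial is χ_A(x) = (x - 3)^5, so the eigenvalues are known. The minimal polynomial is
  m_A(x) = Π_λ (x − λ)^{k_λ}
where k_λ is the size of the *largest* Jordan block for λ (equivalently, the smallest k with (A − λI)^k v = 0 for every generalised eigenvector v of λ).

  λ = 3: largest Jordan block has size 3, contributing (x − 3)^3

So m_A(x) = (x - 3)^3 = x^3 - 9*x^2 + 27*x - 27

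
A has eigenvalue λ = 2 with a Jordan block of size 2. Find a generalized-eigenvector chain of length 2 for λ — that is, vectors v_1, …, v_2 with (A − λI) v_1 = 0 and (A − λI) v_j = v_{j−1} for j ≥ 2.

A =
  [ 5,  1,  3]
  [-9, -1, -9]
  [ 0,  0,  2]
A Jordan chain for λ = 2 of length 2:
v_1 = (3, -9, 0)ᵀ
v_2 = (1, 0, 0)ᵀ

Let N = A − (2)·I. We want v_2 with N^2 v_2 = 0 but N^1 v_2 ≠ 0; then v_{j-1} := N · v_j for j = 2, …, 2.

Pick v_2 = (1, 0, 0)ᵀ.
Then v_1 = N · v_2 = (3, -9, 0)ᵀ.

Sanity check: (A − (2)·I) v_1 = (0, 0, 0)ᵀ = 0. ✓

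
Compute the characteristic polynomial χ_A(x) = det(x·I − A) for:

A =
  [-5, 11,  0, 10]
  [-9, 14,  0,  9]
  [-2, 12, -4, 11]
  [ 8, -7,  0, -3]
x^4 - 2*x^3 - 39*x^2 + 40*x + 400

Expanding det(x·I − A) (e.g. by cofactor expansion or by noting that A is similar to its Jordan form J, which has the same characteristic polynomial as A) gives
  χ_A(x) = x^4 - 2*x^3 - 39*x^2 + 40*x + 400
which factors as (x - 5)^2*(x + 4)^2. The eigenvalues (with algebraic multiplicities) are λ = -4 with multiplicity 2, λ = 5 with multiplicity 2.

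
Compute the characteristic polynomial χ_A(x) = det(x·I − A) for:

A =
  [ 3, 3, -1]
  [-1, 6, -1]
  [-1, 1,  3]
x^3 - 12*x^2 + 48*x - 64

Expanding det(x·I − A) (e.g. by cofactor expansion or by noting that A is similar to its Jordan form J, which has the same characteristic polynomial as A) gives
  χ_A(x) = x^3 - 12*x^2 + 48*x - 64
which factors as (x - 4)^3. The eigenvalues (with algebraic multiplicities) are λ = 4 with multiplicity 3.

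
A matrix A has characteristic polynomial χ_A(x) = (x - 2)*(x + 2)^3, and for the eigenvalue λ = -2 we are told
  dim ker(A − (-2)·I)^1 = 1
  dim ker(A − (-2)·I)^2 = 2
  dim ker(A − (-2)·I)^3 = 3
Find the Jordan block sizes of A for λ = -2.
Block sizes for λ = -2: [3]

From the dimensions of kernels of powers, the number of Jordan blocks of size at least j is d_j − d_{j−1} where d_j = dim ker(N^j) (with d_0 = 0). Computing the differences gives [1, 1, 1].
The number of blocks of size exactly k is (#blocks of size ≥ k) − (#blocks of size ≥ k + 1), so the partition is: 1 block(s) of size 3.
In nonincreasing order the block sizes are [3].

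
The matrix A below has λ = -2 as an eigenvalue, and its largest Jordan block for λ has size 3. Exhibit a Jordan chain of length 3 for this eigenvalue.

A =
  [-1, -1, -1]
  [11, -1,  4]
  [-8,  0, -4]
A Jordan chain for λ = -2 of length 3:
v_1 = (-2, -10, 8)ᵀ
v_2 = (1, 11, -8)ᵀ
v_3 = (1, 0, 0)ᵀ

Let N = A − (-2)·I. We want v_3 with N^3 v_3 = 0 but N^2 v_3 ≠ 0; then v_{j-1} := N · v_j for j = 3, …, 2.

Pick v_3 = (1, 0, 0)ᵀ.
Then v_2 = N · v_3 = (1, 11, -8)ᵀ.
Then v_1 = N · v_2 = (-2, -10, 8)ᵀ.

Sanity check: (A − (-2)·I) v_1 = (0, 0, 0)ᵀ = 0. ✓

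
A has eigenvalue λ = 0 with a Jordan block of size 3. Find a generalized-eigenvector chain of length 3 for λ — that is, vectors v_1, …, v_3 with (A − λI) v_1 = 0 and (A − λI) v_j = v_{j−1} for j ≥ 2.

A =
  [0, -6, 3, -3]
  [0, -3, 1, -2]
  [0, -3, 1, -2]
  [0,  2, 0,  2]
A Jordan chain for λ = 0 of length 3:
v_1 = (3, 2, 2, -2)ᵀ
v_2 = (-6, -3, -3, 2)ᵀ
v_3 = (0, 1, 0, 0)ᵀ

Let N = A − (0)·I. We want v_3 with N^3 v_3 = 0 but N^2 v_3 ≠ 0; then v_{j-1} := N · v_j for j = 3, …, 2.

Pick v_3 = (0, 1, 0, 0)ᵀ.
Then v_2 = N · v_3 = (-6, -3, -3, 2)ᵀ.
Then v_1 = N · v_2 = (3, 2, 2, -2)ᵀ.

Sanity check: (A − (0)·I) v_1 = (0, 0, 0, 0)ᵀ = 0. ✓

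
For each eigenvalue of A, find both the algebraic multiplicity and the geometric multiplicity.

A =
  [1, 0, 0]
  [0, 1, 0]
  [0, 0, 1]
λ = 1: alg = 3, geom = 3

Step 1 — factor the characteristic polynomial to read off the algebraic multiplicities:
  χ_A(x) = (x - 1)^3

Step 2 — compute geometric multiplicities via the rank-nullity identity g(λ) = n − rank(A − λI):
  rank(A − (1)·I) = 0, so dim ker(A − (1)·I) = n − 0 = 3

Summary:
  λ = 1: algebraic multiplicity = 3, geometric multiplicity = 3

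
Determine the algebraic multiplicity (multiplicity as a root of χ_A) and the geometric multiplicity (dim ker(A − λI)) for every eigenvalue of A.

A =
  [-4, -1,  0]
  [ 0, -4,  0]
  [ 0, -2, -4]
λ = -4: alg = 3, geom = 2

Step 1 — factor the characteristic polynomial to read off the algebraic multiplicities:
  χ_A(x) = (x + 4)^3

Step 2 — compute geometric multiplicities via the rank-nullity identity g(λ) = n − rank(A − λI):
  rank(A − (-4)·I) = 1, so dim ker(A − (-4)·I) = n − 1 = 2

Summary:
  λ = -4: algebraic multiplicity = 3, geometric multiplicity = 2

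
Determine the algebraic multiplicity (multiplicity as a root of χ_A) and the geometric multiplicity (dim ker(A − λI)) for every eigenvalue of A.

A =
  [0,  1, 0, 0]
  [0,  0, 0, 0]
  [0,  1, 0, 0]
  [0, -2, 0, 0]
λ = 0: alg = 4, geom = 3

Step 1 — factor the characteristic polynomial to read off the algebraic multiplicities:
  χ_A(x) = x^4

Step 2 — compute geometric multiplicities via the rank-nullity identity g(λ) = n − rank(A − λI):
  rank(A − (0)·I) = 1, so dim ker(A − (0)·I) = n − 1 = 3

Summary:
  λ = 0: algebraic multiplicity = 4, geometric multiplicity = 3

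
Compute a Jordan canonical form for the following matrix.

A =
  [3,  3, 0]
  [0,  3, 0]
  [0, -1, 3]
J_2(3) ⊕ J_1(3)

The characteristic polynomial is
  det(x·I − A) = x^3 - 9*x^2 + 27*x - 27 = (x - 3)^3

Eigenvalues and multiplicities (the geometric multiplicity of λ is n − rank(A − λI), which equals the number of Jordan blocks for λ):
  λ = 3: algebraic multiplicity = 3, geometric multiplicity = 2

Determining the block sizes for each eigenvalue:
  λ = 3: 2 blocks summing to 3 forces exactly one block of size 2 and the rest size 1 → block sizes [2, 1]

Assembling the blocks gives a Jordan form
J =
  [3, 1, 0]
  [0, 3, 0]
  [0, 0, 3]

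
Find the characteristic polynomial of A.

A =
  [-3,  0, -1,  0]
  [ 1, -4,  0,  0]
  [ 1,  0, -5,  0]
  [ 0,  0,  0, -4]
x^4 + 16*x^3 + 96*x^2 + 256*x + 256

Expanding det(x·I − A) (e.g. by cofactor expansion or by noting that A is similar to its Jordan form J, which has the same characteristic polynomial as A) gives
  χ_A(x) = x^4 + 16*x^3 + 96*x^2 + 256*x + 256
which factors as (x + 4)^4. The eigenvalues (with algebraic multiplicities) are λ = -4 with multiplicity 4.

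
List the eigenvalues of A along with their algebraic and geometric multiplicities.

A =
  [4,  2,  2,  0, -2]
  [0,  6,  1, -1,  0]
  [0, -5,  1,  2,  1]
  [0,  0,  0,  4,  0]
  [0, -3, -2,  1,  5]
λ = 4: alg = 5, geom = 3

Step 1 — factor the characteristic polynomial to read off the algebraic multiplicities:
  χ_A(x) = (x - 4)^5

Step 2 — compute geometric multiplicities via the rank-nullity identity g(λ) = n − rank(A − λI):
  rank(A − (4)·I) = 2, so dim ker(A − (4)·I) = n − 2 = 3

Summary:
  λ = 4: algebraic multiplicity = 5, geometric multiplicity = 3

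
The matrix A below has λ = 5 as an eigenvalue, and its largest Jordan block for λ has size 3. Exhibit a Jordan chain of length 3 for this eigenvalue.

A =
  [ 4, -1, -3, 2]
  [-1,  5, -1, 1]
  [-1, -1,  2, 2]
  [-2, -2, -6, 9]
A Jordan chain for λ = 5 of length 3:
v_1 = (1, 0, 1, 2)ᵀ
v_2 = (-1, -1, -1, -2)ᵀ
v_3 = (1, 0, 0, 0)ᵀ

Let N = A − (5)·I. We want v_3 with N^3 v_3 = 0 but N^2 v_3 ≠ 0; then v_{j-1} := N · v_j for j = 3, …, 2.

Pick v_3 = (1, 0, 0, 0)ᵀ.
Then v_2 = N · v_3 = (-1, -1, -1, -2)ᵀ.
Then v_1 = N · v_2 = (1, 0, 1, 2)ᵀ.

Sanity check: (A − (5)·I) v_1 = (0, 0, 0, 0)ᵀ = 0. ✓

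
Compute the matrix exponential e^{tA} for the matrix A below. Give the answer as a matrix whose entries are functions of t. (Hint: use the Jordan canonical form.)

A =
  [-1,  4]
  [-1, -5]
e^{tA} =
  [2*t*exp(-3*t) + exp(-3*t), 4*t*exp(-3*t)]
  [-t*exp(-3*t), -2*t*exp(-3*t) + exp(-3*t)]

Strategy: write A = P · J · P⁻¹ where J is a Jordan canonical form, so e^{tA} = P · e^{tJ} · P⁻¹, and e^{tJ} can be computed block-by-block.

A has Jordan form
J =
  [-3,  1]
  [ 0, -3]
(up to reordering of blocks).

Per-block formulas:
  For a 2×2 Jordan block J_2(-3): exp(t · J_2(-3)) = e^(-3t)·(I + t·N), where N is the 2×2 nilpotent shift.

After assembling e^{tJ} and conjugating by P, we get:

e^{tA} =
  [2*t*exp(-3*t) + exp(-3*t), 4*t*exp(-3*t)]
  [-t*exp(-3*t), -2*t*exp(-3*t) + exp(-3*t)]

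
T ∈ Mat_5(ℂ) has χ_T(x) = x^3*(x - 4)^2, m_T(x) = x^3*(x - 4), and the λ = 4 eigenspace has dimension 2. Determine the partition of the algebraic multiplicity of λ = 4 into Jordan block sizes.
Block sizes for λ = 4: [1, 1]

Step 1 — from the characteristic polynomial, algebraic multiplicity of λ = 4 is 2. From dim ker(T − (4)·I) = 2, there are exactly 2 Jordan blocks for λ = 4.
Step 2 — from the minimal polynomial, the factor (x − 4) tells us the largest block for λ = 4 has size 1.
Step 3 — with total size 2, 2 blocks, and largest block 1, the block sizes (in nonincreasing order) are [1, 1].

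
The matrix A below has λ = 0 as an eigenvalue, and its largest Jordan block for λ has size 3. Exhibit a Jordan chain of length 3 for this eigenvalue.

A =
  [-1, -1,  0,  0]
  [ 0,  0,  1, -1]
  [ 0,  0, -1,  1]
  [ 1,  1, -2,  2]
A Jordan chain for λ = 0 of length 3:
v_1 = (1, -1, 1, 1)ᵀ
v_2 = (-1, 0, 0, 1)ᵀ
v_3 = (1, 0, 0, 0)ᵀ

Let N = A − (0)·I. We want v_3 with N^3 v_3 = 0 but N^2 v_3 ≠ 0; then v_{j-1} := N · v_j for j = 3, …, 2.

Pick v_3 = (1, 0, 0, 0)ᵀ.
Then v_2 = N · v_3 = (-1, 0, 0, 1)ᵀ.
Then v_1 = N · v_2 = (1, -1, 1, 1)ᵀ.

Sanity check: (A − (0)·I) v_1 = (0, 0, 0, 0)ᵀ = 0. ✓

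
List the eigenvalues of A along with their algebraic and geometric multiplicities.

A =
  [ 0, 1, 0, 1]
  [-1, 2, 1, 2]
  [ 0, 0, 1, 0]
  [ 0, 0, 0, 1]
λ = 1: alg = 4, geom = 2

Step 1 — factor the characteristic polynomial to read off the algebraic multiplicities:
  χ_A(x) = (x - 1)^4

Step 2 — compute geometric multiplicities via the rank-nullity identity g(λ) = n − rank(A − λI):
  rank(A − (1)·I) = 2, so dim ker(A − (1)·I) = n − 2 = 2

Summary:
  λ = 1: algebraic multiplicity = 4, geometric multiplicity = 2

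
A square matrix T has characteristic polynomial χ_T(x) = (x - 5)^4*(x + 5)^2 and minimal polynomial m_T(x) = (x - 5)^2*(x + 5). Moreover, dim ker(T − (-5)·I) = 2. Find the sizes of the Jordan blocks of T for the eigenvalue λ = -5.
Block sizes for λ = -5: [1, 1]

Step 1 — from the characteristic polynomial, algebraic multiplicity of λ = -5 is 2. From dim ker(T − (-5)·I) = 2, there are exactly 2 Jordan blocks for λ = -5.
Step 2 — from the minimal polynomial, the factor (x + 5) tells us the largest block for λ = -5 has size 1.
Step 3 — with total size 2, 2 blocks, and largest block 1, the block sizes (in nonincreasing order) are [1, 1].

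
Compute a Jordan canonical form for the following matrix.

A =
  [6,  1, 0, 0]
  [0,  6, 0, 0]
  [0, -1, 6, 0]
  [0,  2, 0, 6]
J_2(6) ⊕ J_1(6) ⊕ J_1(6)

The characteristic polynomial is
  det(x·I − A) = x^4 - 24*x^3 + 216*x^2 - 864*x + 1296 = (x - 6)^4

Eigenvalues and multiplicities (the geometric multiplicity of λ is n − rank(A − λI), which equals the number of Jordan blocks for λ):
  λ = 6: algebraic multiplicity = 4, geometric multiplicity = 3

Determining the block sizes for each eigenvalue:
  λ = 6: 3 blocks summing to 4 forces exactly one block of size 2 and the rest size 1 → block sizes [2, 1, 1]

Assembling the blocks gives a Jordan form
J =
  [6, 1, 0, 0]
  [0, 6, 0, 0]
  [0, 0, 6, 0]
  [0, 0, 0, 6]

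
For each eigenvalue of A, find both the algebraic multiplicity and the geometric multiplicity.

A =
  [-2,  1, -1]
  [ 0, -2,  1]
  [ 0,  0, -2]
λ = -2: alg = 3, geom = 1

Step 1 — factor the characteristic polynomial to read off the algebraic multiplicities:
  χ_A(x) = (x + 2)^3

Step 2 — compute geometric multiplicities via the rank-nullity identity g(λ) = n − rank(A − λI):
  rank(A − (-2)·I) = 2, so dim ker(A − (-2)·I) = n − 2 = 1

Summary:
  λ = -2: algebraic multiplicity = 3, geometric multiplicity = 1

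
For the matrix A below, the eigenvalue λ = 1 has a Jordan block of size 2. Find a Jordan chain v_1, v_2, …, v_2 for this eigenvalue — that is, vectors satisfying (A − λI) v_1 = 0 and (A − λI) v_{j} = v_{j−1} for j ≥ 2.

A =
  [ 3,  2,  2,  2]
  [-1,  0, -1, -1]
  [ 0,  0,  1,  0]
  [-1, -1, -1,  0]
A Jordan chain for λ = 1 of length 2:
v_1 = (2, -1, 0, -1)ᵀ
v_2 = (1, 0, 0, 0)ᵀ

Let N = A − (1)·I. We want v_2 with N^2 v_2 = 0 but N^1 v_2 ≠ 0; then v_{j-1} := N · v_j for j = 2, …, 2.

Pick v_2 = (1, 0, 0, 0)ᵀ.
Then v_1 = N · v_2 = (2, -1, 0, -1)ᵀ.

Sanity check: (A − (1)·I) v_1 = (0, 0, 0, 0)ᵀ = 0. ✓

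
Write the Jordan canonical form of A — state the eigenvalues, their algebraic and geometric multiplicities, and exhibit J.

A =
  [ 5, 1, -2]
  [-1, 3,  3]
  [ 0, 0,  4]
J_3(4)

The characteristic polynomial is
  det(x·I − A) = x^3 - 12*x^2 + 48*x - 64 = (x - 4)^3

Eigenvalues and multiplicities (the geometric multiplicity of λ is n − rank(A − λI), which equals the number of Jordan blocks for λ):
  λ = 4: algebraic multiplicity = 3, geometric multiplicity = 1

Determining the block sizes for each eigenvalue:
  λ = 4: one block (gm = 1), so the single block has size am = 3 → block sizes [3]

Assembling the blocks gives a Jordan form
J =
  [4, 1, 0]
  [0, 4, 1]
  [0, 0, 4]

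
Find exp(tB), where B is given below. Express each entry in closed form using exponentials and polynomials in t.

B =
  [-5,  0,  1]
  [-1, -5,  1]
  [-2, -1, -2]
e^{tB} =
  [-t^2*exp(-4*t)/2 - t*exp(-4*t) + exp(-4*t), -t^2*exp(-4*t)/2, t^2*exp(-4*t)/2 + t*exp(-4*t)]
  [-t*exp(-4*t), -t*exp(-4*t) + exp(-4*t), t*exp(-4*t)]
  [-t^2*exp(-4*t)/2 - 2*t*exp(-4*t), -t^2*exp(-4*t)/2 - t*exp(-4*t), t^2*exp(-4*t)/2 + 2*t*exp(-4*t) + exp(-4*t)]

Strategy: write B = P · J · P⁻¹ where J is a Jordan canonical form, so e^{tB} = P · e^{tJ} · P⁻¹, and e^{tJ} can be computed block-by-block.

B has Jordan form
J =
  [-4,  1,  0]
  [ 0, -4,  1]
  [ 0,  0, -4]
(up to reordering of blocks).

Per-block formulas:
  For a 3×3 Jordan block J_3(-4): exp(t · J_3(-4)) = e^(-4t)·(I + t·N + (t^2/2)·N^2), where N is the 3×3 nilpotent shift.

After assembling e^{tJ} and conjugating by P, we get:

e^{tB} =
  [-t^2*exp(-4*t)/2 - t*exp(-4*t) + exp(-4*t), -t^2*exp(-4*t)/2, t^2*exp(-4*t)/2 + t*exp(-4*t)]
  [-t*exp(-4*t), -t*exp(-4*t) + exp(-4*t), t*exp(-4*t)]
  [-t^2*exp(-4*t)/2 - 2*t*exp(-4*t), -t^2*exp(-4*t)/2 - t*exp(-4*t), t^2*exp(-4*t)/2 + 2*t*exp(-4*t) + exp(-4*t)]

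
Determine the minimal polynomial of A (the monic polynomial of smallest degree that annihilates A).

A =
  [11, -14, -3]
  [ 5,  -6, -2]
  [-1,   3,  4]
x^3 - 9*x^2 + 27*x - 27

The characteristic polynomial is χ_A(x) = (x - 3)^3, so the eigenvalues are known. The minimal polynomial is
  m_A(x) = Π_λ (x − λ)^{k_λ}
where k_λ is the size of the *largest* Jordan block for λ (equivalently, the smallest k with (A − λI)^k v = 0 for every generalised eigenvector v of λ).

  λ = 3: largest Jordan block has size 3, contributing (x − 3)^3

So m_A(x) = (x - 3)^3 = x^3 - 9*x^2 + 27*x - 27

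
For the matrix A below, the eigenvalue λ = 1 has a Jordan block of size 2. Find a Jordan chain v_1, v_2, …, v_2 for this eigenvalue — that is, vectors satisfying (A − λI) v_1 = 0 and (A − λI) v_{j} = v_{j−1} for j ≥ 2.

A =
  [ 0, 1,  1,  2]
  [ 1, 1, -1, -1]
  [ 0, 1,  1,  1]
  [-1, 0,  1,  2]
A Jordan chain for λ = 1 of length 2:
v_1 = (-1, 1, 0, -1)ᵀ
v_2 = (1, 0, 0, 0)ᵀ

Let N = A − (1)·I. We want v_2 with N^2 v_2 = 0 but N^1 v_2 ≠ 0; then v_{j-1} := N · v_j for j = 2, …, 2.

Pick v_2 = (1, 0, 0, 0)ᵀ.
Then v_1 = N · v_2 = (-1, 1, 0, -1)ᵀ.

Sanity check: (A − (1)·I) v_1 = (0, 0, 0, 0)ᵀ = 0. ✓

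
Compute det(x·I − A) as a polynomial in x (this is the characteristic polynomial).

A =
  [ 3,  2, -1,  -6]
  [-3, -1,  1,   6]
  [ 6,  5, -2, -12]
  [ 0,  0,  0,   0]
x^4

Expanding det(x·I − A) (e.g. by cofactor expansion or by noting that A is similar to its Jordan form J, which has the same characteristic polynomial as A) gives
  χ_A(x) = x^4
which factors as x^4. The eigenvalues (with algebraic multiplicities) are λ = 0 with multiplicity 4.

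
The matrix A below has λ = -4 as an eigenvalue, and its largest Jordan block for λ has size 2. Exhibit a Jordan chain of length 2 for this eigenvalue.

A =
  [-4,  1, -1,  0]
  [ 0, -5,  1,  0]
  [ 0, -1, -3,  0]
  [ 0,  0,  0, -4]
A Jordan chain for λ = -4 of length 2:
v_1 = (1, -1, -1, 0)ᵀ
v_2 = (0, 1, 0, 0)ᵀ

Let N = A − (-4)·I. We want v_2 with N^2 v_2 = 0 but N^1 v_2 ≠ 0; then v_{j-1} := N · v_j for j = 2, …, 2.

Pick v_2 = (0, 1, 0, 0)ᵀ.
Then v_1 = N · v_2 = (1, -1, -1, 0)ᵀ.

Sanity check: (A − (-4)·I) v_1 = (0, 0, 0, 0)ᵀ = 0. ✓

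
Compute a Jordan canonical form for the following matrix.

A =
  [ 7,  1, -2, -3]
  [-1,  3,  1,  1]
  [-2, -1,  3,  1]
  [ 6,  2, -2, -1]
J_3(3) ⊕ J_1(3)

The characteristic polynomial is
  det(x·I − A) = x^4 - 12*x^3 + 54*x^2 - 108*x + 81 = (x - 3)^4

Eigenvalues and multiplicities (the geometric multiplicity of λ is n − rank(A − λI), which equals the number of Jordan blocks for λ):
  λ = 3: algebraic multiplicity = 4, geometric multiplicity = 2

Determining the block sizes for each eigenvalue:
  λ = 3: with am = 4 and gm = 2, the partition is not yet determined (e.g. several partitions of 4 into 2 parts exist). Let N = A − (3)·I. Computing rank(N^1) = 2, rank(N^2) = 1, rank(N^3) = 0; the number of blocks of size ≥ j is rank(N^{j−1}) − rank(N^j), giving [2, 1, 1]. So we have 1 block(s) of size 3, 1 block(s) of size 1 → block sizes [3, 1]

Assembling the blocks gives a Jordan form
J =
  [3, 1, 0, 0]
  [0, 3, 1, 0]
  [0, 0, 3, 0]
  [0, 0, 0, 3]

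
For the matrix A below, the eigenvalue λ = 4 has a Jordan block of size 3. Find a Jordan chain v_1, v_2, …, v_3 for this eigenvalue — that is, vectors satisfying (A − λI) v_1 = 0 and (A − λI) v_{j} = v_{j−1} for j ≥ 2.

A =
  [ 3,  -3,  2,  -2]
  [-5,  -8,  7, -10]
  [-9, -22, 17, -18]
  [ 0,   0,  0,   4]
A Jordan chain for λ = 4 of length 3:
v_1 = (-2, 2, 2, 0)ᵀ
v_2 = (-1, -5, -9, 0)ᵀ
v_3 = (1, 0, 0, 0)ᵀ

Let N = A − (4)·I. We want v_3 with N^3 v_3 = 0 but N^2 v_3 ≠ 0; then v_{j-1} := N · v_j for j = 3, …, 2.

Pick v_3 = (1, 0, 0, 0)ᵀ.
Then v_2 = N · v_3 = (-1, -5, -9, 0)ᵀ.
Then v_1 = N · v_2 = (-2, 2, 2, 0)ᵀ.

Sanity check: (A − (4)·I) v_1 = (0, 0, 0, 0)ᵀ = 0. ✓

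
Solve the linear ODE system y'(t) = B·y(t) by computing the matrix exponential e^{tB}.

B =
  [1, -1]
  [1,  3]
e^{tB} =
  [-t*exp(2*t) + exp(2*t), -t*exp(2*t)]
  [t*exp(2*t), t*exp(2*t) + exp(2*t)]

Strategy: write B = P · J · P⁻¹ where J is a Jordan canonical form, so e^{tB} = P · e^{tJ} · P⁻¹, and e^{tJ} can be computed block-by-block.

B has Jordan form
J =
  [2, 1]
  [0, 2]
(up to reordering of blocks).

Per-block formulas:
  For a 2×2 Jordan block J_2(2): exp(t · J_2(2)) = e^(2t)·(I + t·N), where N is the 2×2 nilpotent shift.

After assembling e^{tJ} and conjugating by P, we get:

e^{tB} =
  [-t*exp(2*t) + exp(2*t), -t*exp(2*t)]
  [t*exp(2*t), t*exp(2*t) + exp(2*t)]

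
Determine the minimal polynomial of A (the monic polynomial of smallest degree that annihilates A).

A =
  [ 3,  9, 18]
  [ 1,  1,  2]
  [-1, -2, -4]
x^3

The characteristic polynomial is χ_A(x) = x^3, so the eigenvalues are known. The minimal polynomial is
  m_A(x) = Π_λ (x − λ)^{k_λ}
where k_λ is the size of the *largest* Jordan block for λ (equivalently, the smallest k with (A − λI)^k v = 0 for every generalised eigenvector v of λ).

  λ = 0: largest Jordan block has size 3, contributing (x − 0)^3

So m_A(x) = x^3 = x^3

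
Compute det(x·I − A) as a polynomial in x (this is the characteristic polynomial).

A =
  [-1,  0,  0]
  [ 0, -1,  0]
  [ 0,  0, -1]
x^3 + 3*x^2 + 3*x + 1

Expanding det(x·I − A) (e.g. by cofactor expansion or by noting that A is similar to its Jordan form J, which has the same characteristic polynomial as A) gives
  χ_A(x) = x^3 + 3*x^2 + 3*x + 1
which factors as (x + 1)^3. The eigenvalues (with algebraic multiplicities) are λ = -1 with multiplicity 3.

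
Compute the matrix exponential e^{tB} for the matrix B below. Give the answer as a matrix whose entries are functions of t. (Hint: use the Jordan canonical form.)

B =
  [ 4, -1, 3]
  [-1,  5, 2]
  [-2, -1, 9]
e^{tB} =
  [-t^2*exp(6*t)/2 - 2*t*exp(6*t) + exp(6*t), -t*exp(6*t), t^2*exp(6*t)/2 + 3*t*exp(6*t)]
  [-t^2*exp(6*t)/2 - t*exp(6*t), -t*exp(6*t) + exp(6*t), t^2*exp(6*t)/2 + 2*t*exp(6*t)]
  [-t^2*exp(6*t)/2 - 2*t*exp(6*t), -t*exp(6*t), t^2*exp(6*t)/2 + 3*t*exp(6*t) + exp(6*t)]

Strategy: write B = P · J · P⁻¹ where J is a Jordan canonical form, so e^{tB} = P · e^{tJ} · P⁻¹, and e^{tJ} can be computed block-by-block.

B has Jordan form
J =
  [6, 1, 0]
  [0, 6, 1]
  [0, 0, 6]
(up to reordering of blocks).

Per-block formulas:
  For a 3×3 Jordan block J_3(6): exp(t · J_3(6)) = e^(6t)·(I + t·N + (t^2/2)·N^2), where N is the 3×3 nilpotent shift.

After assembling e^{tJ} and conjugating by P, we get:

e^{tB} =
  [-t^2*exp(6*t)/2 - 2*t*exp(6*t) + exp(6*t), -t*exp(6*t), t^2*exp(6*t)/2 + 3*t*exp(6*t)]
  [-t^2*exp(6*t)/2 - t*exp(6*t), -t*exp(6*t) + exp(6*t), t^2*exp(6*t)/2 + 2*t*exp(6*t)]
  [-t^2*exp(6*t)/2 - 2*t*exp(6*t), -t*exp(6*t), t^2*exp(6*t)/2 + 3*t*exp(6*t) + exp(6*t)]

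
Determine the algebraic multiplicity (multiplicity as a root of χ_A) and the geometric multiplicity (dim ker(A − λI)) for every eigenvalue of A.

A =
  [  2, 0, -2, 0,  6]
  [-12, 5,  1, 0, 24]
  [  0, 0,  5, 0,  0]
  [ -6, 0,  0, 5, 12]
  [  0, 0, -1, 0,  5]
λ = 2: alg = 1, geom = 1; λ = 5: alg = 4, geom = 3

Step 1 — factor the characteristic polynomial to read off the algebraic multiplicities:
  χ_A(x) = (x - 5)^4*(x - 2)

Step 2 — compute geometric multiplicities via the rank-nullity identity g(λ) = n − rank(A − λI):
  rank(A − (2)·I) = 4, so dim ker(A − (2)·I) = n − 4 = 1
  rank(A − (5)·I) = 2, so dim ker(A − (5)·I) = n − 2 = 3

Summary:
  λ = 2: algebraic multiplicity = 1, geometric multiplicity = 1
  λ = 5: algebraic multiplicity = 4, geometric multiplicity = 3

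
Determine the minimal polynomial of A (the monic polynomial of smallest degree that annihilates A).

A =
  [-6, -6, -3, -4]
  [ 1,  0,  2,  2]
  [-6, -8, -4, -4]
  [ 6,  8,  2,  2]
x^3 + 6*x^2 + 12*x + 8

The characteristic polynomial is χ_A(x) = (x + 2)^4, so the eigenvalues are known. The minimal polynomial is
  m_A(x) = Π_λ (x − λ)^{k_λ}
where k_λ is the size of the *largest* Jordan block for λ (equivalently, the smallest k with (A − λI)^k v = 0 for every generalised eigenvector v of λ).

  λ = -2: largest Jordan block has size 3, contributing (x + 2)^3

So m_A(x) = (x + 2)^3 = x^3 + 6*x^2 + 12*x + 8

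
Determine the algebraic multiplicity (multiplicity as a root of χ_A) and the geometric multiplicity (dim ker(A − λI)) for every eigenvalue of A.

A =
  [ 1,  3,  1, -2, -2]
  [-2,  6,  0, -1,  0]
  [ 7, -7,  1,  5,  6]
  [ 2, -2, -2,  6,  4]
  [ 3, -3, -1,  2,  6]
λ = 4: alg = 5, geom = 3

Step 1 — factor the characteristic polynomial to read off the algebraic multiplicities:
  χ_A(x) = (x - 4)^5

Step 2 — compute geometric multiplicities via the rank-nullity identity g(λ) = n − rank(A − λI):
  rank(A − (4)·I) = 2, so dim ker(A − (4)·I) = n − 2 = 3

Summary:
  λ = 4: algebraic multiplicity = 5, geometric multiplicity = 3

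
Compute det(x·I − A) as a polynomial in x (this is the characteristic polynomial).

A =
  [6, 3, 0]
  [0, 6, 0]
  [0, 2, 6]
x^3 - 18*x^2 + 108*x - 216

Expanding det(x·I − A) (e.g. by cofactor expansion or by noting that A is similar to its Jordan form J, which has the same characteristic polynomial as A) gives
  χ_A(x) = x^3 - 18*x^2 + 108*x - 216
which factors as (x - 6)^3. The eigenvalues (with algebraic multiplicities) are λ = 6 with multiplicity 3.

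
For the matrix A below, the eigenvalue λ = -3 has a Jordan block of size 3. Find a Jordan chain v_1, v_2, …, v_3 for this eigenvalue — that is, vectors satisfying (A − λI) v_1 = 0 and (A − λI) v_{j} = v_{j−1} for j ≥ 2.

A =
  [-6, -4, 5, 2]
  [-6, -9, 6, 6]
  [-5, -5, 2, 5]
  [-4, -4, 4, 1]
A Jordan chain for λ = -3 of length 3:
v_1 = (3, 6, 5, 4)ᵀ
v_2 = (-4, -6, -5, -4)ᵀ
v_3 = (0, 1, 0, 0)ᵀ

Let N = A − (-3)·I. We want v_3 with N^3 v_3 = 0 but N^2 v_3 ≠ 0; then v_{j-1} := N · v_j for j = 3, …, 2.

Pick v_3 = (0, 1, 0, 0)ᵀ.
Then v_2 = N · v_3 = (-4, -6, -5, -4)ᵀ.
Then v_1 = N · v_2 = (3, 6, 5, 4)ᵀ.

Sanity check: (A − (-3)·I) v_1 = (0, 0, 0, 0)ᵀ = 0. ✓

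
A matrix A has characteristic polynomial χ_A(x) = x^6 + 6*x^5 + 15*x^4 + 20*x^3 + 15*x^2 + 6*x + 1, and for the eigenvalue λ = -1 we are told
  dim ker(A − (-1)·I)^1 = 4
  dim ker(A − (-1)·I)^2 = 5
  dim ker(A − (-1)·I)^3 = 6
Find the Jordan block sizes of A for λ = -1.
Block sizes for λ = -1: [3, 1, 1, 1]

From the dimensions of kernels of powers, the number of Jordan blocks of size at least j is d_j − d_{j−1} where d_j = dim ker(N^j) (with d_0 = 0). Computing the differences gives [4, 1, 1].
The number of blocks of size exactly k is (#blocks of size ≥ k) − (#blocks of size ≥ k + 1), so the partition is: 3 block(s) of size 1, 1 block(s) of size 3.
In nonincreasing order the block sizes are [3, 1, 1, 1].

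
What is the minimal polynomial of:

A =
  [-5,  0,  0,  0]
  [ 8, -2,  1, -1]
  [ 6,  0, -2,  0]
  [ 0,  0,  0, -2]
x^3 + 9*x^2 + 24*x + 20

The characteristic polynomial is χ_A(x) = (x + 2)^3*(x + 5), so the eigenvalues are known. The minimal polynomial is
  m_A(x) = Π_λ (x − λ)^{k_λ}
where k_λ is the size of the *largest* Jordan block for λ (equivalently, the smallest k with (A − λI)^k v = 0 for every generalised eigenvector v of λ).

  λ = -5: largest Jordan block has size 1, contributing (x + 5)
  λ = -2: largest Jordan block has size 2, contributing (x + 2)^2

So m_A(x) = (x + 2)^2*(x + 5) = x^3 + 9*x^2 + 24*x + 20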